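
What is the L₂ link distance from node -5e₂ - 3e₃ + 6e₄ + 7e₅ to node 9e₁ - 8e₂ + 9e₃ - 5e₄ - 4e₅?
21.8174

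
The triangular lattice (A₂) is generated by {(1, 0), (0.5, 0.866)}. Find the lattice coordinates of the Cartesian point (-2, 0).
-2b₁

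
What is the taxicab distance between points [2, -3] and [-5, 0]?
10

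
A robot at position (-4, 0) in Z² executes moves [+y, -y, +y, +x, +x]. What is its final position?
(-2, 1)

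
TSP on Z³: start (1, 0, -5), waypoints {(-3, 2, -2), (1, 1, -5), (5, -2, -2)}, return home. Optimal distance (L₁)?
30
(one optimal route: (1, 0, -5) → (1, 1, -5) → (-3, 2, -2) → (5, -2, -2) → (1, 0, -5))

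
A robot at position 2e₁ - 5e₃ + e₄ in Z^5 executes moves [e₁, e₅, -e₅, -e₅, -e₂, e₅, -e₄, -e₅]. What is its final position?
(3, -1, -5, 0, -1)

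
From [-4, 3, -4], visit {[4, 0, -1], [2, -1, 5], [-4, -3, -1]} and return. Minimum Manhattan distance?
46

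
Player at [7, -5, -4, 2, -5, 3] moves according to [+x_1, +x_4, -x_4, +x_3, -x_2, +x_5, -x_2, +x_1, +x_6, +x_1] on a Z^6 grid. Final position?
(10, -7, -3, 2, -4, 4)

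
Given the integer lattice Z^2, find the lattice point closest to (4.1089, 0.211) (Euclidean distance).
(4, 0)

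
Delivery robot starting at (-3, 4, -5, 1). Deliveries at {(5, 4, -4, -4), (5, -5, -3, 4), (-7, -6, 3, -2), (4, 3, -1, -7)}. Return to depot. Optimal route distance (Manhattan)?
94
(one optimal route: (-3, 4, -5, 1) → (5, 4, -4, -4) → (4, 3, -1, -7) → (5, -5, -3, 4) → (-7, -6, 3, -2) → (-3, 4, -5, 1))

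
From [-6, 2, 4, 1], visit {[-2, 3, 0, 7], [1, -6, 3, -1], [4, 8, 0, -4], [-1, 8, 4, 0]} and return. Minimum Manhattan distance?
86
(one optimal route: (-6, 2, 4, 1) → (-2, 3, 0, 7) → (1, -6, 3, -1) → (4, 8, 0, -4) → (-1, 8, 4, 0) → (-6, 2, 4, 1))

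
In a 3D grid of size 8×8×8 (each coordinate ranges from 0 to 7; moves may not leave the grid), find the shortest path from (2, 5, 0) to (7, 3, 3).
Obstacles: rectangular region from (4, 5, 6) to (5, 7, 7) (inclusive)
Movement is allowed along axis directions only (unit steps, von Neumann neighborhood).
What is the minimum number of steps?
10
(one shortest path: (2, 5, 0) → (3, 5, 0) → (4, 5, 0) → (5, 5, 0) → (6, 5, 0) → (7, 5, 0) → (7, 4, 0) → (7, 3, 0) → (7, 3, 1) → (7, 3, 2) → (7, 3, 3))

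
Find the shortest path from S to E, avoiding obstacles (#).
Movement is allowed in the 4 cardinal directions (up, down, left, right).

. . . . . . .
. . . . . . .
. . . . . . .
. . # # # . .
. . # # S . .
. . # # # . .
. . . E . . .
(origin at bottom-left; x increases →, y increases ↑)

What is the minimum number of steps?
5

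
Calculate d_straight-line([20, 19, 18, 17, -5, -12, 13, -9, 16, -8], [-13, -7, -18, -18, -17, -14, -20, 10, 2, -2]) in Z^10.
78.2049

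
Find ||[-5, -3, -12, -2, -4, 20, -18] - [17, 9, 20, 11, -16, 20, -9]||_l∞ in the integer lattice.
32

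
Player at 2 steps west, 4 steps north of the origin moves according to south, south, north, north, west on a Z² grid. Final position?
(-3, 4)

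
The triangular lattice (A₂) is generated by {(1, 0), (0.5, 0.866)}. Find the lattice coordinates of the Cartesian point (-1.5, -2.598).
-3b₂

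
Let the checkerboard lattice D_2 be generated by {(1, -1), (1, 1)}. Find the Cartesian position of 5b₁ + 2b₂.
(7, -3)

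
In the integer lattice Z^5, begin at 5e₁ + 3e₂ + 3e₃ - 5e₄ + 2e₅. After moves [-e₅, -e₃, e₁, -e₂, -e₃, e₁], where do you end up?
(7, 2, 1, -5, 1)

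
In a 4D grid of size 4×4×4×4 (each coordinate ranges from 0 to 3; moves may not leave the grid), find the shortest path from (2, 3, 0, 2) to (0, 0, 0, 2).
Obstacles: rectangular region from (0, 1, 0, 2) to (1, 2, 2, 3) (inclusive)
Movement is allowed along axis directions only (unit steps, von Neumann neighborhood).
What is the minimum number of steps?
5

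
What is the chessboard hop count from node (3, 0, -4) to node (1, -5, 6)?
10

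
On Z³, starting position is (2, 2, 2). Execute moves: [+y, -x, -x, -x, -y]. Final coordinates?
(-1, 2, 2)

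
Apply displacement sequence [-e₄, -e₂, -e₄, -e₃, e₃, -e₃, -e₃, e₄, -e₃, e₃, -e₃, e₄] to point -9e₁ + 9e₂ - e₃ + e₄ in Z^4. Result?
(-9, 8, -4, 1)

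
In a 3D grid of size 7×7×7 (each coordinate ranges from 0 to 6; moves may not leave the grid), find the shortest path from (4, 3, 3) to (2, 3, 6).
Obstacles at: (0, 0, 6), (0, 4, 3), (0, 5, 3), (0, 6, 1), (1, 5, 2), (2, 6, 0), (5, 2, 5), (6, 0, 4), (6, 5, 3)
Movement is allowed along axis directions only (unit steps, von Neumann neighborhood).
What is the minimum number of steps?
5
(one shortest path: (4, 3, 3) → (3, 3, 3) → (2, 3, 3) → (2, 3, 4) → (2, 3, 5) → (2, 3, 6))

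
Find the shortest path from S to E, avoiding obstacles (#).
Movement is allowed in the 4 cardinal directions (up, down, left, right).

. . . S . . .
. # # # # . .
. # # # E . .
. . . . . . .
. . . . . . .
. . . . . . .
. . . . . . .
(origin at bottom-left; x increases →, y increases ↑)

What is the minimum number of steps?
5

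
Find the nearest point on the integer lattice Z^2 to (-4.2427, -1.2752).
(-4, -1)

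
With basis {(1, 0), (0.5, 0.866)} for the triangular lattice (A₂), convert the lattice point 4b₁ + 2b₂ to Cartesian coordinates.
(5, 1.732)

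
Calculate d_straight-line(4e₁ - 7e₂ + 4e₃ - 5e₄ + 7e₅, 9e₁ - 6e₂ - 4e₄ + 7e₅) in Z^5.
6.55744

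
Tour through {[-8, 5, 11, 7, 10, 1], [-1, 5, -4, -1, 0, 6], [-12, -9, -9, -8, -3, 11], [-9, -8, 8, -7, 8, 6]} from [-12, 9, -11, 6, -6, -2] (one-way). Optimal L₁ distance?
164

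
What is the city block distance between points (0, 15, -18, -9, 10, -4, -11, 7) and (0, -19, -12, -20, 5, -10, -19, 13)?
76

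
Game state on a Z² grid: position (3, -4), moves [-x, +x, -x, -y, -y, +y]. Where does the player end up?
(2, -5)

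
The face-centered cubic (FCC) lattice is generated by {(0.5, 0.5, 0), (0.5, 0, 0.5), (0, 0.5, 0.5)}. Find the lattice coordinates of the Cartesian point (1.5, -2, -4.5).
4b₁ - b₂ - 8b₃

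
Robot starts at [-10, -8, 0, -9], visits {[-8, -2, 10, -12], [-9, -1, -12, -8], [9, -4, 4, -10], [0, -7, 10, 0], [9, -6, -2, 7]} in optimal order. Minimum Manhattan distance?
127
(one optimal route: (-10, -8, 0, -9) → (-9, -1, -12, -8) → (-8, -2, 10, -12) → (0, -7, 10, 0) → (9, -4, 4, -10) → (9, -6, -2, 7))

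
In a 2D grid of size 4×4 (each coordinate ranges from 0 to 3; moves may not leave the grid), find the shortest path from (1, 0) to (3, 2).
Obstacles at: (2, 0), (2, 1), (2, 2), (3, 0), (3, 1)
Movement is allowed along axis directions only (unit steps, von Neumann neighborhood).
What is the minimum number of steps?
6
(one shortest path: (1, 0) → (1, 1) → (1, 2) → (1, 3) → (2, 3) → (3, 3) → (3, 2))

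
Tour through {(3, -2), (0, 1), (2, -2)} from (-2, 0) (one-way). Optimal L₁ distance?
9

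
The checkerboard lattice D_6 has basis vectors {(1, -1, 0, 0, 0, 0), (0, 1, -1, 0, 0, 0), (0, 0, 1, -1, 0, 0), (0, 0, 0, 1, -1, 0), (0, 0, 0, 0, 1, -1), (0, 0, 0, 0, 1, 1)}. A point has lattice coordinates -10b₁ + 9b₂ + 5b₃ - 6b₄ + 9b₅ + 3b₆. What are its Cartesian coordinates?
(-10, 19, -4, -11, 18, -6)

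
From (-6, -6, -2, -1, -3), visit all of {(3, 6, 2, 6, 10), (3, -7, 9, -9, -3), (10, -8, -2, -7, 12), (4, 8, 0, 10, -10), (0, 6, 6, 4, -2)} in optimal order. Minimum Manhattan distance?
152
(one optimal route: (-6, -6, -2, -1, -3) → (3, -7, 9, -9, -3) → (10, -8, -2, -7, 12) → (3, 6, 2, 6, 10) → (0, 6, 6, 4, -2) → (4, 8, 0, 10, -10))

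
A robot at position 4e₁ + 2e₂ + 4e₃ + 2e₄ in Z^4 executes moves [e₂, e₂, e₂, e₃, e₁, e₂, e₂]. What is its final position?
(5, 7, 5, 2)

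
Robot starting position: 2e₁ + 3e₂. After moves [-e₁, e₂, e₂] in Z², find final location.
(1, 5)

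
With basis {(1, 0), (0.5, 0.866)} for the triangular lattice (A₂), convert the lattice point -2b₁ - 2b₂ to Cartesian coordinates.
(-3, -1.732)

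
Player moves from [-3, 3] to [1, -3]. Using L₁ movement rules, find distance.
10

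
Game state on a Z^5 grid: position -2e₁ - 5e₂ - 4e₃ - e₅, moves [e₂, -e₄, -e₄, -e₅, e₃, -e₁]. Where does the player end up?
(-3, -4, -3, -2, -2)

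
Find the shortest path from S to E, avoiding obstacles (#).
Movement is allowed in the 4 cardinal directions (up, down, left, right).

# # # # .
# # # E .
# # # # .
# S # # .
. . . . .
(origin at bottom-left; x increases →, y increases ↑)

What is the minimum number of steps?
8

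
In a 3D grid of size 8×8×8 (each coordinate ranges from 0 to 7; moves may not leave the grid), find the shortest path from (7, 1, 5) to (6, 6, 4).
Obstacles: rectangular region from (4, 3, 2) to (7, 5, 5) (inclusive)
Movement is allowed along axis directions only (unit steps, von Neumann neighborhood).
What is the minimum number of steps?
9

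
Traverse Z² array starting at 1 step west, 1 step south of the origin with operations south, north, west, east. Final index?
(-1, -1)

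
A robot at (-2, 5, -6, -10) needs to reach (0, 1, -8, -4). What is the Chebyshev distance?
6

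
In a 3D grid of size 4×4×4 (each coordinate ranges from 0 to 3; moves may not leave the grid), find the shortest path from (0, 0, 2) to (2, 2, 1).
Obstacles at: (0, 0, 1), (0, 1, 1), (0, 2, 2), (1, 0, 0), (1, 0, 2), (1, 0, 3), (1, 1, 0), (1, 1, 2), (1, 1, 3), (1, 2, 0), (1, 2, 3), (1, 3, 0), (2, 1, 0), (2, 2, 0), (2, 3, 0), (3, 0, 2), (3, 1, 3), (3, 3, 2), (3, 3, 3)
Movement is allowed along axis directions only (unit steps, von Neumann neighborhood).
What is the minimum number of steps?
9
(one shortest path: (0, 0, 2) → (0, 1, 2) → (0, 1, 3) → (0, 2, 3) → (0, 3, 3) → (1, 3, 3) → (2, 3, 3) → (2, 2, 3) → (2, 2, 2) → (2, 2, 1))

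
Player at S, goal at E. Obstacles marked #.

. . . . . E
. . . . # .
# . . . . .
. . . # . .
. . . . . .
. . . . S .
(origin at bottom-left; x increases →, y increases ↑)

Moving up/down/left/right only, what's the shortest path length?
6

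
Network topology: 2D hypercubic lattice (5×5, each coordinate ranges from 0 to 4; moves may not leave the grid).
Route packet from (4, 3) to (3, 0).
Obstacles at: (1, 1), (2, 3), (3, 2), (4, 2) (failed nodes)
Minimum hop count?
10
(one shortest path: (4, 3) → (3, 3) → (3, 4) → (2, 4) → (1, 4) → (1, 3) → (1, 2) → (2, 2) → (2, 1) → (3, 1) → (3, 0))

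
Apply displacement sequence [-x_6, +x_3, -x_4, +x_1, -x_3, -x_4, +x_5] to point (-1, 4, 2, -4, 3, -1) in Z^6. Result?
(0, 4, 2, -6, 4, -2)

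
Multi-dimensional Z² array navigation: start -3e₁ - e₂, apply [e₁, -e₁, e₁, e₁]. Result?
(-1, -1)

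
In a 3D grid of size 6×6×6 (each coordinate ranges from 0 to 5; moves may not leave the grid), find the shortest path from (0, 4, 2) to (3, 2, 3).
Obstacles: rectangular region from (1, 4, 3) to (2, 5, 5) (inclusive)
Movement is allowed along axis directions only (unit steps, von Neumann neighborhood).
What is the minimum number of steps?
6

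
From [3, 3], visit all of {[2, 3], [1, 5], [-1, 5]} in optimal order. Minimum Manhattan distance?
6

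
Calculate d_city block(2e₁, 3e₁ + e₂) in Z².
2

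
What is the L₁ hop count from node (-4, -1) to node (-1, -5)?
7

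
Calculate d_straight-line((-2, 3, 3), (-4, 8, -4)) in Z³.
8.83176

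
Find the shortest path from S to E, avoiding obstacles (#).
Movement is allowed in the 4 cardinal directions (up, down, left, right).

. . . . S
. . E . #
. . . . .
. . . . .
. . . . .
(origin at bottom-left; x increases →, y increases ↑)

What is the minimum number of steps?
3
(one shortest path: (4, 4) → (3, 4) → (2, 4) → (2, 3))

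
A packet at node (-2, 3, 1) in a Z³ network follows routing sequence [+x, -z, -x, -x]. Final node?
(-3, 3, 0)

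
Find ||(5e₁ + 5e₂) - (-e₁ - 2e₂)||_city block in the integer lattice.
13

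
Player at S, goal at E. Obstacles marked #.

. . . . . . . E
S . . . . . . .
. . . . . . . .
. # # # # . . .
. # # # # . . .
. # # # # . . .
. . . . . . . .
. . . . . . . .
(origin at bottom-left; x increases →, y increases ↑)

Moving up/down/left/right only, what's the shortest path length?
8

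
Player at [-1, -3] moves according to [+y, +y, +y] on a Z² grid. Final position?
(-1, 0)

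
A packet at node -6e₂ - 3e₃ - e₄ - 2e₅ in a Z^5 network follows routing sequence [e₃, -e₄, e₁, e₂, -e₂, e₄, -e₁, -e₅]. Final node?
(0, -6, -2, -1, -3)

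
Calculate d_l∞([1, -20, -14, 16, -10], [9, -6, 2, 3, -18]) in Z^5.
16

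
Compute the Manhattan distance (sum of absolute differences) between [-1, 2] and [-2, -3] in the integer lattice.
6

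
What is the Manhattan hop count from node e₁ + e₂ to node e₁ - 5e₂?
6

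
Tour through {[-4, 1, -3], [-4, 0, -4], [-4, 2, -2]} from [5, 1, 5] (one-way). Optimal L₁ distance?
21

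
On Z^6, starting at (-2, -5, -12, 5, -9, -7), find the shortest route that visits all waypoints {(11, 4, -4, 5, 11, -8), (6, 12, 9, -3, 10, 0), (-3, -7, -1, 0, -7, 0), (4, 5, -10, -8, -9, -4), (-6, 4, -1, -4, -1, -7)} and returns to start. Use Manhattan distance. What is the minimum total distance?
234
(one optimal route: (-2, -5, -12, 5, -9, -7) → (-3, -7, -1, 0, -7, 0) → (-6, 4, -1, -4, -1, -7) → (11, 4, -4, 5, 11, -8) → (6, 12, 9, -3, 10, 0) → (4, 5, -10, -8, -9, -4) → (-2, -5, -12, 5, -9, -7))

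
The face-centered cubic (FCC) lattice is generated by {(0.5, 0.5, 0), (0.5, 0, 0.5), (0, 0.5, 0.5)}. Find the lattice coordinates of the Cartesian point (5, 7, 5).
7b₁ + 3b₂ + 7b₃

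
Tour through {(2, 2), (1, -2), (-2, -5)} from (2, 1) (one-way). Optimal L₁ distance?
12
(one optimal route: (2, 1) → (2, 2) → (1, -2) → (-2, -5))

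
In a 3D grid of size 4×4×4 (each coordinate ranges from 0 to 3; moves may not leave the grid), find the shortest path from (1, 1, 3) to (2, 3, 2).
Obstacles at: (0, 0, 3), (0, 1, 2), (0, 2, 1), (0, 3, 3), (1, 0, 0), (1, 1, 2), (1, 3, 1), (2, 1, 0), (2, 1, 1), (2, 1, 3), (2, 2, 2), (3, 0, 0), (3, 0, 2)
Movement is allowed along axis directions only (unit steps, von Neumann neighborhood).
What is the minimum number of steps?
4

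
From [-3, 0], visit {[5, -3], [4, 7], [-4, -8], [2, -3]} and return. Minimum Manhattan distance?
48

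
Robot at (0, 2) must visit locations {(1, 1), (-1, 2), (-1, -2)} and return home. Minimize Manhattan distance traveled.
12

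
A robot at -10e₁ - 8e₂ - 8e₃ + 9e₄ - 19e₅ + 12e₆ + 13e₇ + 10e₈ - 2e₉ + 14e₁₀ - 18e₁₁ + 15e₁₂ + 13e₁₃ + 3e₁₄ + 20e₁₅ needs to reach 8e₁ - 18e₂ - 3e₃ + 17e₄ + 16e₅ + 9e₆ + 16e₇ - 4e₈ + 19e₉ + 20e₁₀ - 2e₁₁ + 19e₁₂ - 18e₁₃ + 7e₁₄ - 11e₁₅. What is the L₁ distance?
209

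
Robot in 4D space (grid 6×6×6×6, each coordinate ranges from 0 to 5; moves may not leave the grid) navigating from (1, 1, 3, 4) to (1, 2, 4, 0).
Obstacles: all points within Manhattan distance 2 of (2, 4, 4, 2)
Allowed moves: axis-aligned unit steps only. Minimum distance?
6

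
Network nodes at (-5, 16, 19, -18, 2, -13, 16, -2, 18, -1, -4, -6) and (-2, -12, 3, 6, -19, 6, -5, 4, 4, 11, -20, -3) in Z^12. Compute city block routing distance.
183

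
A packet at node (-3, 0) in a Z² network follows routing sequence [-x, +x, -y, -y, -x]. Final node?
(-4, -2)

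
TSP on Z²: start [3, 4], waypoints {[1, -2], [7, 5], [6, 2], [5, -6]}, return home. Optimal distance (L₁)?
34
(one optimal route: (3, 4) → (1, -2) → (5, -6) → (6, 2) → (7, 5) → (3, 4))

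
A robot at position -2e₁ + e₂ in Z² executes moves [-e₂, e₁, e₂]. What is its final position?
(-1, 1)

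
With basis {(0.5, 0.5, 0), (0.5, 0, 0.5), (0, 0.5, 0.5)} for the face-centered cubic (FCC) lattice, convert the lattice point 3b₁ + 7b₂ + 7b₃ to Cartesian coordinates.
(5, 5, 7)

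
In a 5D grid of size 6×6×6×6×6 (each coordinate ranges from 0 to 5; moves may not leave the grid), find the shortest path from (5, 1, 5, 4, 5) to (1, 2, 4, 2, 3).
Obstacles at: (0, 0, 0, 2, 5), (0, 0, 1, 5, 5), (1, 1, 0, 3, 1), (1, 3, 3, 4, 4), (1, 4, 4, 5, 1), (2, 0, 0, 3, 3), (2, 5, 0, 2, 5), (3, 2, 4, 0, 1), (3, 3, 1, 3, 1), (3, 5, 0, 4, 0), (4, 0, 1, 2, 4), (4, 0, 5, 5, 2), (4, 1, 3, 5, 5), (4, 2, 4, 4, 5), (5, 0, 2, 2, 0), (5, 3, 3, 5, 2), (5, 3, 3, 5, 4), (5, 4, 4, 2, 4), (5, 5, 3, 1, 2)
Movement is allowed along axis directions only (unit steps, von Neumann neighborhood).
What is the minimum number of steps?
10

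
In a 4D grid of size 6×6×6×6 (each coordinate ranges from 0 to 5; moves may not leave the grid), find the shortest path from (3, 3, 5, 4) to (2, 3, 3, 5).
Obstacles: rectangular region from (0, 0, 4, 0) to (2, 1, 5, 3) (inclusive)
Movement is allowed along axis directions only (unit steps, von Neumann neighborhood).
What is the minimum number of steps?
4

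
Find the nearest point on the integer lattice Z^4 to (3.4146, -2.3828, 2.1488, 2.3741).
(3, -2, 2, 2)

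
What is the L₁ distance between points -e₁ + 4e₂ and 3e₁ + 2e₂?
6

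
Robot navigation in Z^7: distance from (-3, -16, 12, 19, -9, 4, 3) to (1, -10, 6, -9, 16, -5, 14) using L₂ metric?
41.2189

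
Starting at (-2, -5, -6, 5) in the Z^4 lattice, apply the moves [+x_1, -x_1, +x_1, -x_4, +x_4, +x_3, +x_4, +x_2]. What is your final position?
(-1, -4, -5, 6)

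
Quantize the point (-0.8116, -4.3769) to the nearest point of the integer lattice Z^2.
(-1, -4)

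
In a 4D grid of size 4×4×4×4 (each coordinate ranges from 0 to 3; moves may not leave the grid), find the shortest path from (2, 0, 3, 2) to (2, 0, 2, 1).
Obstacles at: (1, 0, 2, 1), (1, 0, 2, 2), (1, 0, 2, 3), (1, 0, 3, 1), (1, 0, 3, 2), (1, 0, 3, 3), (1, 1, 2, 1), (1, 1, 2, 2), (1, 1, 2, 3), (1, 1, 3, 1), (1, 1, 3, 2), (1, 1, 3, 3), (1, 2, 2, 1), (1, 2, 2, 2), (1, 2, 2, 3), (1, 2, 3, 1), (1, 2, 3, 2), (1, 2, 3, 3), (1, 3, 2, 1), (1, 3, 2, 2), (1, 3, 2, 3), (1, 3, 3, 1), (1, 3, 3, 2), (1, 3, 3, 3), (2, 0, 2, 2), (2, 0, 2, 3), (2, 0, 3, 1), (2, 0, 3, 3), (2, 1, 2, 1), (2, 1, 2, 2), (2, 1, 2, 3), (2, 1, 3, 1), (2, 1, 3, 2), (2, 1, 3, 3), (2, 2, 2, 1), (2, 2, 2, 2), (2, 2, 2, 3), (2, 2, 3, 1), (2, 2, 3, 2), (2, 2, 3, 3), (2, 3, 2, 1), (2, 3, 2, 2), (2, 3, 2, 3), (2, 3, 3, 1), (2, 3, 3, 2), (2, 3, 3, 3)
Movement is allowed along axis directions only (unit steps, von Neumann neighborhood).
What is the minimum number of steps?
4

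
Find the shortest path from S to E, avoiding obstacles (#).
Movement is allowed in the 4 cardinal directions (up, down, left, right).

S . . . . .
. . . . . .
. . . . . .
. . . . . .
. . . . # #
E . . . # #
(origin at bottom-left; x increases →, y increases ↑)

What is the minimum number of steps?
5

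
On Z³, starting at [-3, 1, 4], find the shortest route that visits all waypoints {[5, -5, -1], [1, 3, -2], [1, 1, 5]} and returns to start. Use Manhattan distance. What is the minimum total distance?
46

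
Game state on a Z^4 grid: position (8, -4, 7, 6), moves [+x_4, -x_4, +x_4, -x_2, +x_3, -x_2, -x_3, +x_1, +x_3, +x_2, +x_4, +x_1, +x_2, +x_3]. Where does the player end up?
(10, -4, 9, 8)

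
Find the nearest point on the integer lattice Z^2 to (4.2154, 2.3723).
(4, 2)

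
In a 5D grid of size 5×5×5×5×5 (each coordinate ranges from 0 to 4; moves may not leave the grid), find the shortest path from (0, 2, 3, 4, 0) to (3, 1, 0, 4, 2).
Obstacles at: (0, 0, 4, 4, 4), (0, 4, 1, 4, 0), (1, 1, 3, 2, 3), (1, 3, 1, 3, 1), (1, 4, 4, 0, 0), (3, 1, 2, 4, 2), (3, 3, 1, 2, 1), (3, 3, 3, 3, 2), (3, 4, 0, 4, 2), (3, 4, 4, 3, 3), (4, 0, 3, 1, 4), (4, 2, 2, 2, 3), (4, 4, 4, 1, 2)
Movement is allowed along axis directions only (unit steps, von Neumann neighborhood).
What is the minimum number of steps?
9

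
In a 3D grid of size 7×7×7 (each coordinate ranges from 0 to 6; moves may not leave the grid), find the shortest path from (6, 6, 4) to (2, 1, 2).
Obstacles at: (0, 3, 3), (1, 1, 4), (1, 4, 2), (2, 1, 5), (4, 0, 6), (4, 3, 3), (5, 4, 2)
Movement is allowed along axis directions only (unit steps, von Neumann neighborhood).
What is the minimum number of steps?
11
(one shortest path: (6, 6, 4) → (5, 6, 4) → (4, 6, 4) → (3, 6, 4) → (2, 6, 4) → (2, 5, 4) → (2, 4, 4) → (2, 3, 4) → (2, 2, 4) → (2, 1, 4) → (2, 1, 3) → (2, 1, 2))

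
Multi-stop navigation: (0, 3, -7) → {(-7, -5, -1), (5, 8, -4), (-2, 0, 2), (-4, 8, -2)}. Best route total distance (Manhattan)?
51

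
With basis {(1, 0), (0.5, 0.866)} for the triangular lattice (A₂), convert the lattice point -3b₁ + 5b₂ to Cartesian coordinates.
(-0.5, 4.33)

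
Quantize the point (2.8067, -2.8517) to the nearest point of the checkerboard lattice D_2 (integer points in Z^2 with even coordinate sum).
(3, -3)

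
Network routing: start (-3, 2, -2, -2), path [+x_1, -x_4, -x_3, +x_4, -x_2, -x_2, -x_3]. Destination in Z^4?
(-2, 0, -4, -2)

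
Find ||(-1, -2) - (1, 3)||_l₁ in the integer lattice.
7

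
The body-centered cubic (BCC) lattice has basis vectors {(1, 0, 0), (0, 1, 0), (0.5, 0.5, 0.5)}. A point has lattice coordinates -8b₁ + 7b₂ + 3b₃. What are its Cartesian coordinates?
(-6.5, 8.5, 1.5)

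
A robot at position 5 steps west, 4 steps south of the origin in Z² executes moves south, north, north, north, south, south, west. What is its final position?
(-6, -4)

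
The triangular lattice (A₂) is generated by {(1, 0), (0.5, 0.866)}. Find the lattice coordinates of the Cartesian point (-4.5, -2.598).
-3b₁ - 3b₂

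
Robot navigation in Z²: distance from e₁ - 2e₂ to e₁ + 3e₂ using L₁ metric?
5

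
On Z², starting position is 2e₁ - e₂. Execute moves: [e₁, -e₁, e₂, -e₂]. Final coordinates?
(2, -1)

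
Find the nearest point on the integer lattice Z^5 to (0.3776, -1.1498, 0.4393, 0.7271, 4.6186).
(0, -1, 0, 1, 5)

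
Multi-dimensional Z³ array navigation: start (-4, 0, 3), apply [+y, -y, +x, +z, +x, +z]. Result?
(-2, 0, 5)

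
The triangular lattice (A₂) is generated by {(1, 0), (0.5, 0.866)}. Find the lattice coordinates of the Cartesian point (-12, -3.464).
-10b₁ - 4b₂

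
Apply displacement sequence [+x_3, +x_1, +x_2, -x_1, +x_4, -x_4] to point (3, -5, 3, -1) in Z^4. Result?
(3, -4, 4, -1)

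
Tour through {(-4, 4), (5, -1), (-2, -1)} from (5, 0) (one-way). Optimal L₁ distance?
15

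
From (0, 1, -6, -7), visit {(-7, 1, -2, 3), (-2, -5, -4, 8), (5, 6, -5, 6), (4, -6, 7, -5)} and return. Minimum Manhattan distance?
122
(one optimal route: (0, 1, -6, -7) → (-7, 1, -2, 3) → (-2, -5, -4, 8) → (5, 6, -5, 6) → (4, -6, 7, -5) → (0, 1, -6, -7))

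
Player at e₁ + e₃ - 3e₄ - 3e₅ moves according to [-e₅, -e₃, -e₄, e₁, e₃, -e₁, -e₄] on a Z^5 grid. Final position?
(1, 0, 1, -5, -4)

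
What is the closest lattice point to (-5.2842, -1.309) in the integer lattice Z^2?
(-5, -1)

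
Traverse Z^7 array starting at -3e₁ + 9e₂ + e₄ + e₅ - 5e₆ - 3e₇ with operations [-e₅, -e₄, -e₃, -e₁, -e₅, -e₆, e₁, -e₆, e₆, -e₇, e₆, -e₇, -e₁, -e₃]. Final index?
(-4, 9, -2, 0, -1, -5, -5)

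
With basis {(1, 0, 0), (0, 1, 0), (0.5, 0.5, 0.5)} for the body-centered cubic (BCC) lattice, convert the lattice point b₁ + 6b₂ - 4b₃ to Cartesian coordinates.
(-1, 4, -2)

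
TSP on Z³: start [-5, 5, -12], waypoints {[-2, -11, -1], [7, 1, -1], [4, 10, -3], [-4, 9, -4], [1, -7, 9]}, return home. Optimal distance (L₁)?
108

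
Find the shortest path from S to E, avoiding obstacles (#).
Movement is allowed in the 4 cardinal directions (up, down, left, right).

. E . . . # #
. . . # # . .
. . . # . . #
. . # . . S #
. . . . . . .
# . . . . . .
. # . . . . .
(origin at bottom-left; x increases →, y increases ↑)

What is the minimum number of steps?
9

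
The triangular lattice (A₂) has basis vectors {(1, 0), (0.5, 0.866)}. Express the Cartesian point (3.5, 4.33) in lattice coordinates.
b₁ + 5b₂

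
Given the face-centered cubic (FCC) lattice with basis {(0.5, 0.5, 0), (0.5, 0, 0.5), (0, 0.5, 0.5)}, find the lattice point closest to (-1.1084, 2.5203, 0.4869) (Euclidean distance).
(-1, 2.5, 0.5)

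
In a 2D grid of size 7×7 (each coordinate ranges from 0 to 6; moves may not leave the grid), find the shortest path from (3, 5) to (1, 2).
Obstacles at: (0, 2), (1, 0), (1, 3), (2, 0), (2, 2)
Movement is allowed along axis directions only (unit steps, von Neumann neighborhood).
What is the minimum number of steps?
7
(one shortest path: (3, 5) → (3, 4) → (3, 3) → (3, 2) → (3, 1) → (2, 1) → (1, 1) → (1, 2))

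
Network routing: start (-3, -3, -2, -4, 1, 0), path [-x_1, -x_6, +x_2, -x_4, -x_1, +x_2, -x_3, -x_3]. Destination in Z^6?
(-5, -1, -4, -5, 1, -1)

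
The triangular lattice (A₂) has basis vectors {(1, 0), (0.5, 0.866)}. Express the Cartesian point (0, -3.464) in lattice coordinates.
2b₁ - 4b₂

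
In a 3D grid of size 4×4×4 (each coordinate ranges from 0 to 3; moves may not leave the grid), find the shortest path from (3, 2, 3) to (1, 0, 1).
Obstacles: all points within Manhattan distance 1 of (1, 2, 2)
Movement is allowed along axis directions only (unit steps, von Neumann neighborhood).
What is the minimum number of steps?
6
(one shortest path: (3, 2, 3) → (2, 2, 3) → (2, 1, 3) → (1, 1, 3) → (1, 0, 3) → (1, 0, 2) → (1, 0, 1))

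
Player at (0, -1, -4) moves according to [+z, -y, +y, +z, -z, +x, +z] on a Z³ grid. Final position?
(1, -1, -2)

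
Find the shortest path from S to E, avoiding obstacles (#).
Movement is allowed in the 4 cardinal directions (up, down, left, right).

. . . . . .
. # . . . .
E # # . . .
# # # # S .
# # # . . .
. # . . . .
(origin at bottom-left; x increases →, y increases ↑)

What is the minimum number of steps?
9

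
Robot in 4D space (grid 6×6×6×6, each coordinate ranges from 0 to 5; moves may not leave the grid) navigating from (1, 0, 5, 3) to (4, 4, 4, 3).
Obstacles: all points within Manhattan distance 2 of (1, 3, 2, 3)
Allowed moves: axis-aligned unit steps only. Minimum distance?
8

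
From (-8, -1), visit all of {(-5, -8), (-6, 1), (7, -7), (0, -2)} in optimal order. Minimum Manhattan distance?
37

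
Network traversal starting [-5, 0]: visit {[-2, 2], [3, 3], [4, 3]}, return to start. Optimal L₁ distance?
24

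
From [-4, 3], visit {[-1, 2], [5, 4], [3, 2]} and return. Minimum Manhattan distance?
22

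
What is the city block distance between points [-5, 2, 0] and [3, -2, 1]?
13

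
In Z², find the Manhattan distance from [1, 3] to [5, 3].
4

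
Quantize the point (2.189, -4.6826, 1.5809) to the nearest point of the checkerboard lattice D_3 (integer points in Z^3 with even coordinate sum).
(2, -5, 1)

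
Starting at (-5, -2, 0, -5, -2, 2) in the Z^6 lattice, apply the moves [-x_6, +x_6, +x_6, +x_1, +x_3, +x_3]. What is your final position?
(-4, -2, 2, -5, -2, 3)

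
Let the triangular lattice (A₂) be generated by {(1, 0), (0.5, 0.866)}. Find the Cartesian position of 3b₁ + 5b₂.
(5.5, 4.33)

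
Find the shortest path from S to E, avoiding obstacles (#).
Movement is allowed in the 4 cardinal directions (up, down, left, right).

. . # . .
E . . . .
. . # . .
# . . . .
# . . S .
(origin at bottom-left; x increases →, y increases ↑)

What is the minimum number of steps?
6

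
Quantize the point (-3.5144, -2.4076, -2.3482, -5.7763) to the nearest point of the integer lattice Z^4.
(-4, -2, -2, -6)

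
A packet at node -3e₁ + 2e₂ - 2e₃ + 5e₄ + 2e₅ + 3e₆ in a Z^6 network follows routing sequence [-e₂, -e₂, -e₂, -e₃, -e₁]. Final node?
(-4, -1, -3, 5, 2, 3)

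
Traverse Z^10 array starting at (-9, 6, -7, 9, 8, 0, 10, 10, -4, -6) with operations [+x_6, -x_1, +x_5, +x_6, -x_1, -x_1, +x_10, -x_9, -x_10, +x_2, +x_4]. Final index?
(-12, 7, -7, 10, 9, 2, 10, 10, -5, -6)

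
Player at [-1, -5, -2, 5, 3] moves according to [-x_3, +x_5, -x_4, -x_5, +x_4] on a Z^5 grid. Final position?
(-1, -5, -3, 5, 3)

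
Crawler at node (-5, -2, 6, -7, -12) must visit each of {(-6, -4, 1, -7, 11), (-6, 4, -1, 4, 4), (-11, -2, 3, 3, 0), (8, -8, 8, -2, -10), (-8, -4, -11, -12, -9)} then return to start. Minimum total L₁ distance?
190
(one optimal route: (-5, -2, 6, -7, -12) → (8, -8, 8, -2, -10) → (-11, -2, 3, 3, 0) → (-6, 4, -1, 4, 4) → (-6, -4, 1, -7, 11) → (-8, -4, -11, -12, -9) → (-5, -2, 6, -7, -12))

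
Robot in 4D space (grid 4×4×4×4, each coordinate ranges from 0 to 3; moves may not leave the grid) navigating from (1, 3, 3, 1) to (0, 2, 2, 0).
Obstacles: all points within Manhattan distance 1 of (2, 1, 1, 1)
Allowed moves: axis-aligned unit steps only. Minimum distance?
4
(one shortest path: (1, 3, 3, 1) → (0, 3, 3, 1) → (0, 2, 3, 1) → (0, 2, 2, 1) → (0, 2, 2, 0))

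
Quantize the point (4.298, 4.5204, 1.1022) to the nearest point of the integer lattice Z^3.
(4, 5, 1)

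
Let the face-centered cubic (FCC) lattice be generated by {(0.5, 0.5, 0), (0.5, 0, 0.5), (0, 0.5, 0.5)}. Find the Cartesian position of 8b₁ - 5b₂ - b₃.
(1.5, 3.5, -3)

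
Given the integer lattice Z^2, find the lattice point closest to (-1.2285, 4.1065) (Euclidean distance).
(-1, 4)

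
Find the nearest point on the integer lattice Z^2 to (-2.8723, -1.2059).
(-3, -1)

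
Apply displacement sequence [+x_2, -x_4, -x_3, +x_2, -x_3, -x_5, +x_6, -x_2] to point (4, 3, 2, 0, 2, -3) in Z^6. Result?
(4, 4, 0, -1, 1, -2)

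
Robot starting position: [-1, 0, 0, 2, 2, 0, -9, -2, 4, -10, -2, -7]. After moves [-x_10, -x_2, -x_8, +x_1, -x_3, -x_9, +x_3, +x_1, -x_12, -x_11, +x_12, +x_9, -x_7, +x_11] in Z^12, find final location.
(1, -1, 0, 2, 2, 0, -10, -3, 4, -11, -2, -7)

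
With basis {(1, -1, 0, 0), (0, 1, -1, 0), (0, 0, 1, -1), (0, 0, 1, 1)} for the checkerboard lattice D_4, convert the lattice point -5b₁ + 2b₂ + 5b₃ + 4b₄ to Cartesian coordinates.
(-5, 7, 7, -1)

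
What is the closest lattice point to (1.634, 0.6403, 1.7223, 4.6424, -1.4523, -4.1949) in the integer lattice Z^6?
(2, 1, 2, 5, -1, -4)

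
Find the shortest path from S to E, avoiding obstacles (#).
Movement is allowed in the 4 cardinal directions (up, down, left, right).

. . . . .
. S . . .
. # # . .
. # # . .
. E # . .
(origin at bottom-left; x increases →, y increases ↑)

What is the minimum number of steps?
5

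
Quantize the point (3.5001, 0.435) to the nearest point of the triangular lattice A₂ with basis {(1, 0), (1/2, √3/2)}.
(3.5, 0.866)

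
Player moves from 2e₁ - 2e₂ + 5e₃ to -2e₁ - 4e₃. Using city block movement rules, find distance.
15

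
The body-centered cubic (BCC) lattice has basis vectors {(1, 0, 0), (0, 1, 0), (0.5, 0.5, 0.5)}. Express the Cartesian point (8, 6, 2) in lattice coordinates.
6b₁ + 4b₂ + 4b₃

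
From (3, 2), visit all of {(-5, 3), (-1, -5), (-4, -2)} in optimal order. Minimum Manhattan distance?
21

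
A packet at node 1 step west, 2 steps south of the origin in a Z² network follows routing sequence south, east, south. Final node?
(0, -4)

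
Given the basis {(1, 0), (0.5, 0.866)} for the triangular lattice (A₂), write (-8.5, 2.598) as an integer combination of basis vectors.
-10b₁ + 3b₂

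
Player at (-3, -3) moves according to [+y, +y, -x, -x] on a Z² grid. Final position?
(-5, -1)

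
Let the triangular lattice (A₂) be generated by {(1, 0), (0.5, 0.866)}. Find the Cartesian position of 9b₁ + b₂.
(9.5, 0.866)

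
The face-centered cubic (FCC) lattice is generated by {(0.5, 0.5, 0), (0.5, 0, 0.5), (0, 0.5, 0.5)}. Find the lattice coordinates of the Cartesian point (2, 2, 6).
-2b₁ + 6b₂ + 6b₃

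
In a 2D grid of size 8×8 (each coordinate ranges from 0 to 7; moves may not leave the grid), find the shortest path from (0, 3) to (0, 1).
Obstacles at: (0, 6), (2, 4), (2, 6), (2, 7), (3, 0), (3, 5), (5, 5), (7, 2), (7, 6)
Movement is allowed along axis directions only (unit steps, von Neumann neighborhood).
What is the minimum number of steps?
2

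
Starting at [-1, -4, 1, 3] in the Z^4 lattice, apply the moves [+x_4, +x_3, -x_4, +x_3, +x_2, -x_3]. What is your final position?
(-1, -3, 2, 3)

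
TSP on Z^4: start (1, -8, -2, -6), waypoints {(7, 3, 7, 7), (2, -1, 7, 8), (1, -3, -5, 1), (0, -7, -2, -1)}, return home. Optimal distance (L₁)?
88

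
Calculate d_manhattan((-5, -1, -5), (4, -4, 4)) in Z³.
21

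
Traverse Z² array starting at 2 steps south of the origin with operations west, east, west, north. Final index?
(-1, -1)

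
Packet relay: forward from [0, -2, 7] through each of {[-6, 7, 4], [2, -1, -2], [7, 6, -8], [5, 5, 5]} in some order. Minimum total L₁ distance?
60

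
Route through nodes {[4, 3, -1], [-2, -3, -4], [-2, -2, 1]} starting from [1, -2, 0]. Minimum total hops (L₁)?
25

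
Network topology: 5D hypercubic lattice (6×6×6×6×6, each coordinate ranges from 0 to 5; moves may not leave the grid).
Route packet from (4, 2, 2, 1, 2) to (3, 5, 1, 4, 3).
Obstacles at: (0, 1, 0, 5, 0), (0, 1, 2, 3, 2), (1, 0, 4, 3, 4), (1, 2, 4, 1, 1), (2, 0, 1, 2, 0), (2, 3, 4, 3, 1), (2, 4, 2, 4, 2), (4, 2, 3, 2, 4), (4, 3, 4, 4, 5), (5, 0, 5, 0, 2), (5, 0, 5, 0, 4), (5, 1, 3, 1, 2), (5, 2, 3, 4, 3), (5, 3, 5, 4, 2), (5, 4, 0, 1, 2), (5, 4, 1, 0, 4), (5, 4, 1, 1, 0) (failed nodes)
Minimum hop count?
9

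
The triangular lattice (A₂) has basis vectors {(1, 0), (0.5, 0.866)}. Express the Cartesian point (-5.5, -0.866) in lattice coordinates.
-5b₁ - b₂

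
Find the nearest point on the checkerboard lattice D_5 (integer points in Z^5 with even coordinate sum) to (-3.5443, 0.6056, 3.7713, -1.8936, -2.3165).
(-3, 1, 4, -2, -2)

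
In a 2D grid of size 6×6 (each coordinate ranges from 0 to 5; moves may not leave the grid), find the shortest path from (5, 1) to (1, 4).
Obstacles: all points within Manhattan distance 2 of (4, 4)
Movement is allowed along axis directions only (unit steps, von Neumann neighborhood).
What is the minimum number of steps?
7
(one shortest path: (5, 1) → (4, 1) → (3, 1) → (2, 1) → (1, 1) → (1, 2) → (1, 3) → (1, 4))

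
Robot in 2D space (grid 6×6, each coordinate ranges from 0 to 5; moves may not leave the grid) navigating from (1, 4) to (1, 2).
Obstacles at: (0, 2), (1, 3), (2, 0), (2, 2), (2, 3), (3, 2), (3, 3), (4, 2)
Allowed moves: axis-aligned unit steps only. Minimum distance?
12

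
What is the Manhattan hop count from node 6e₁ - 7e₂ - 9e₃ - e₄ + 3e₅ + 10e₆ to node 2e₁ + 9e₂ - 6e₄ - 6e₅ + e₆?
52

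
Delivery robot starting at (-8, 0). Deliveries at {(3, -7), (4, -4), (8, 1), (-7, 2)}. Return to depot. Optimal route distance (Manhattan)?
50
(one optimal route: (-8, 0) → (3, -7) → (4, -4) → (8, 1) → (-7, 2) → (-8, 0))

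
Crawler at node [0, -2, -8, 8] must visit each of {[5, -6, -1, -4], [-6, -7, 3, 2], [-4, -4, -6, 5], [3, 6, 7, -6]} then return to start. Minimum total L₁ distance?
114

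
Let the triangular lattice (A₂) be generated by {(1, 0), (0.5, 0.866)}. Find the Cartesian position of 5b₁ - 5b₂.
(2.5, -4.33)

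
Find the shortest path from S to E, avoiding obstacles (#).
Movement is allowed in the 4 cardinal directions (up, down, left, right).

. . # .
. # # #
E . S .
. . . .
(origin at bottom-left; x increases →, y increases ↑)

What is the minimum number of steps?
2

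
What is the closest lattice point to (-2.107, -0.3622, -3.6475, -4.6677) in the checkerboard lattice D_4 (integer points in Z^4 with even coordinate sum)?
(-2, -1, -4, -5)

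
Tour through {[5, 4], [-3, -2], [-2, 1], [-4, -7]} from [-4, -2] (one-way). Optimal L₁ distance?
25
(one optimal route: (-4, -2) → (-4, -7) → (-3, -2) → (-2, 1) → (5, 4))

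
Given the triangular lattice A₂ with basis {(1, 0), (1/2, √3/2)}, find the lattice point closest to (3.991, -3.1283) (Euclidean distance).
(4, -3.464)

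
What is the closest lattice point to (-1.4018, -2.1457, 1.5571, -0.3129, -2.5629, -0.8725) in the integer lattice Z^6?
(-1, -2, 2, 0, -3, -1)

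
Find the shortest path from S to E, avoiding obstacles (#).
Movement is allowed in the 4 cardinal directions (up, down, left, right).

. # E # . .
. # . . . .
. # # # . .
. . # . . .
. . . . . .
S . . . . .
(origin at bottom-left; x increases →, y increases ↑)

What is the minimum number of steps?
11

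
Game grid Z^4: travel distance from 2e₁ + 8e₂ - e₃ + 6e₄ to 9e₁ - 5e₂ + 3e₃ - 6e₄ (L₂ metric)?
19.4422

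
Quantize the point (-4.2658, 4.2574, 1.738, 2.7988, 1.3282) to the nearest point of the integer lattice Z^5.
(-4, 4, 2, 3, 1)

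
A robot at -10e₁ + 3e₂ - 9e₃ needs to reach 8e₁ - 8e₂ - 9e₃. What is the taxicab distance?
29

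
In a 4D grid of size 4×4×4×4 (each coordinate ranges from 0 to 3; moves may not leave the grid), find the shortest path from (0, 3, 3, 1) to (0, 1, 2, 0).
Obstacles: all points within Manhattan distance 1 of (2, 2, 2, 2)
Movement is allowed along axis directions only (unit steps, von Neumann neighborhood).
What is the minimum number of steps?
4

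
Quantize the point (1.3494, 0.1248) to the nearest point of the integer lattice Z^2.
(1, 0)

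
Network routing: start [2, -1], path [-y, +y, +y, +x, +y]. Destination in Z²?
(3, 1)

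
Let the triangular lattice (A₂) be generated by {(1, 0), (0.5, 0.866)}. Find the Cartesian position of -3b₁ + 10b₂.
(2, 8.66)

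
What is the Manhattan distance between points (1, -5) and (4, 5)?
13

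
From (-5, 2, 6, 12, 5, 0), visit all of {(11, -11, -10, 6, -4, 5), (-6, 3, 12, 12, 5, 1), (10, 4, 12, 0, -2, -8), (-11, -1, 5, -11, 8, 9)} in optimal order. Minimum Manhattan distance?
189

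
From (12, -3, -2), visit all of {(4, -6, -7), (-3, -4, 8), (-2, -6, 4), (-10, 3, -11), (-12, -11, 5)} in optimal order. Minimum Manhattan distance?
91
(one optimal route: (12, -3, -2) → (4, -6, -7) → (-2, -6, 4) → (-3, -4, 8) → (-12, -11, 5) → (-10, 3, -11))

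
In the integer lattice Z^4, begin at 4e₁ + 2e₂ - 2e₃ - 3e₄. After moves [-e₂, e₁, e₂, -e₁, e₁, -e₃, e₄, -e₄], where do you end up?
(5, 2, -3, -3)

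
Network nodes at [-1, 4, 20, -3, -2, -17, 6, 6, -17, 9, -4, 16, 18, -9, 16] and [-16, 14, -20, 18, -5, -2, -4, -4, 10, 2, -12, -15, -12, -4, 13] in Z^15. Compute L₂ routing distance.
74.411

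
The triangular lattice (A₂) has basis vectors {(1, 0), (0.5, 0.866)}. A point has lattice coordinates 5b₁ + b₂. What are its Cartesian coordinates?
(5.5, 0.866)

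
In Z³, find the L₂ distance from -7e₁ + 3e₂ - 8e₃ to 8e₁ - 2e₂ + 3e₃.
19.2614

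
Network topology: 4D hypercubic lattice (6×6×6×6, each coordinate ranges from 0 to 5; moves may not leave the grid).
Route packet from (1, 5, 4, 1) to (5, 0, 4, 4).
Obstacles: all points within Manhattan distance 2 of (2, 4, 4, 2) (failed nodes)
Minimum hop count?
14
(one shortest path: (1, 5, 4, 1) → (0, 5, 4, 1) → (0, 4, 4, 1) → (0, 3, 4, 1) → (1, 3, 4, 1) → (1, 2, 4, 1) → (2, 2, 4, 1) → (3, 2, 4, 1) → (4, 2, 4, 1) → (5, 2, 4, 1) → (5, 1, 4, 1) → (5, 0, 4, 1) → (5, 0, 4, 2) → (5, 0, 4, 3) → (5, 0, 4, 4))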